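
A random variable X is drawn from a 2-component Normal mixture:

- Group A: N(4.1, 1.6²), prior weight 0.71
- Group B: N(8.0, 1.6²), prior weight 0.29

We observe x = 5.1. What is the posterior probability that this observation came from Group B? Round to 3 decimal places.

P(component k | x) = P(Z=k)·f_k(x) / marginal(x), where marginal(x) = Σ_j P(Z=j)·f_j(x).
Evaluate each component's likelihood at the observed value:
  L_A = 0.205101
  L_B = 0.0482422
Prior × likelihood for each component:
  P(Z=A)·L_A = 0.71 × 0.205101 = 0.145621
  P(Z=B)·L_B = 0.29 × 0.0482422 = 0.0139902
Denominator: 0.145621 + 0.0139902 = 0.159612
P(Group B | x) = 0.0139902 / 0.159612 ≈ 0.088

0.088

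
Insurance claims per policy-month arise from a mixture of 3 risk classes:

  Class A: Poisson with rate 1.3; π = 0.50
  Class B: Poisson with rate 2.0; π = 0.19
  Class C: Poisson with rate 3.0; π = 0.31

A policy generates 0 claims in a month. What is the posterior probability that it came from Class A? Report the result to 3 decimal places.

Posterior ∝ prior × likelihood, so P(k | x) ∝ π_k f_k(x); normalise over all components.
Poisson probabilities:
  L_A = 0.272532
  L_B = 0.135335
  L_C = 0.0497871
Weight by the priors:
  π_A·L_A = 0.50 × 0.272532 = 0.136266
  π_B·L_B = 0.19 × 0.135335 = 0.0257137
  π_C·L_C = 0.31 × 0.0497871 = 0.015434
Evidence: 0.136266 + 0.0257137 + 0.015434 = 0.177414
P(Class A | the observation) ≈ 0.768

0.768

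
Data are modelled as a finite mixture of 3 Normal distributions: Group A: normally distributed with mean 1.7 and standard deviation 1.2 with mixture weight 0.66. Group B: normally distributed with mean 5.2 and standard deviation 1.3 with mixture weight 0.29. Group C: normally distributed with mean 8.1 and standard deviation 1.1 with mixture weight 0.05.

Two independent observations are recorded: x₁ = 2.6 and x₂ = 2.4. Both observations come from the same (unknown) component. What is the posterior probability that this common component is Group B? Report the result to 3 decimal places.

Apply Bayes' rule: the posterior for each component is proportional to its prior times its likelihood at x.
Since both observations come from the same component, the likelihood for component k is f_k(x₁)·f_k(x₂).
  f_A = [(1/(1.2·√(2π)))·exp(−(2.6−1.7)²/(2·1.2²)) = 0.332452·exp(-0.28125) = 0.250948] × [0.280439] = 0.0703756
  f_B = [(1/(1.3·√(2π)))·exp(−(2.6−5.2)²/(2·1.3²)) = 0.306879·exp(-2.00000) = 0.0415315] × [0.0301723] = 0.0012531
  f_C = [(1/(1.1·√(2π)))·exp(−(2.6−8.1)²/(2·1.1²)) = 0.362675·exp(-12.50000) = 1.35156e-06] × [5.35605e-07] = 7.23904e-13
Prior × likelihood for each component:
  w_A·f_A = 0.66 × 0.0703756 = 0.0464479
  w_B·f_B = 0.29 × 0.0012531 = 0.0003634
  w_C·f_C = 0.05 × 7.23904e-13 = 3.61952e-14
Evidence: 0.0464479 + 0.0003634 + 3.61952e-14 = 0.0468113
P(Group B | x₁, x₂) = 0.0003634 / 0.0468113 ≈ 0.008

0.008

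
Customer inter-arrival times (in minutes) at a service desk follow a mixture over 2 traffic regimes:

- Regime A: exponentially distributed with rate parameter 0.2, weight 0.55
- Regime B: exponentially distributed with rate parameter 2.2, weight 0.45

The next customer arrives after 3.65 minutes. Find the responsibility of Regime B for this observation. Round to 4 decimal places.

By Bayes' theorem, P(k | x) = π_k f_k(x) / Σ_j π_j f_j(x).
Exponential densities:
  f_A = 0.2·e^(−0.2·3.65) = 0.2·e^(−0.7300) = 0.0963818
  f_B = 2.2·e^(−2.2·3.65) = 2.2·e^(−8.0300) = 0.000716206
Prior × likelihood for each component:
  π_A·f_A = 0.55 × 0.0963818 = 0.05301
  π_B·f_B = 0.45 × 0.000716206 = 0.000322293
Sum: 0.05301 + 0.000322293 = 0.0533323
So the posterior for Regime B is 0.000322293 / 0.0533323 ≈ 0.0060.

0.0060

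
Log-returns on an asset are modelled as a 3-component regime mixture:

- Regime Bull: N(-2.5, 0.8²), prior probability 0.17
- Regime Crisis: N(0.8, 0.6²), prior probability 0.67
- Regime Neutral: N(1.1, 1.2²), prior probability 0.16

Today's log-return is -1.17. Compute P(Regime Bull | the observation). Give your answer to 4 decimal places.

0.6609

By Bayes' theorem, P(k | x) = w_k f_k(x) / Σ_j w_j f_j(x).
Evaluate each component's likelihood at the observed value:
  L_Bull = 0.125212
  L_Crisis = 0.00303285
  L_Neutral = 0.0555506
Multiply by the mixture weights:
  w_Bull·L_Bull = 0.17 × 0.125212 = 0.021286
  w_Crisis·L_Crisis = 0.67 × 0.00303285 = 0.00203201
  w_Neutral·L_Neutral = 0.16 × 0.0555506 = 0.00888809
Marginal: 0.021286 + 0.00203201 + 0.00888809 = 0.0322061
P(Regime Bull | data) ≈ 0.6609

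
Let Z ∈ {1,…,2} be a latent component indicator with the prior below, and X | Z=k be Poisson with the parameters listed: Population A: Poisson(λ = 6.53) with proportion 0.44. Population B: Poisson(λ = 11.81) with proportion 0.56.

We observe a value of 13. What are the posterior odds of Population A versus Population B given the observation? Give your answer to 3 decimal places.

Since P(k|x) ∝ π_k f_k(x), the posterior odds are π_i f_i(x) / (π_j f_j(x)).
Evaluate each component's likelihood at the observed value:
  L_A = e^(−6.53)·6.53^13/13! = 0.00919704
  L_B = e^(−11.81)·11.81^13/13! = 0.103741
Odds = (0.44/0.56) × (0.00919704/0.103741) = 0.785714 × 0.0886538 ≈ 0.070

0.070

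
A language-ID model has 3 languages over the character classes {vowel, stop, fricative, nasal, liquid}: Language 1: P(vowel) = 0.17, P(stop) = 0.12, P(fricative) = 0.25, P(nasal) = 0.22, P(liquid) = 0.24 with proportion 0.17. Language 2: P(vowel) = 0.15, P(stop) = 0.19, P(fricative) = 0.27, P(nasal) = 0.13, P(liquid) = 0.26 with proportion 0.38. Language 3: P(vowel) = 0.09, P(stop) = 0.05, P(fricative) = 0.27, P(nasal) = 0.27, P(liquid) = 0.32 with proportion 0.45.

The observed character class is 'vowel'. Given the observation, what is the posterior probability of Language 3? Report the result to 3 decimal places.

Apply Bayes' rule: the posterior for each component is proportional to its prior times its likelihood at x.
Component likelihoods at x = 'vowel':
  f_1 = 0.17
  f_2 = 0.15
  f_3 = 0.09
Unnormalised posteriors:
  w_1·f_1 = 0.17 × 0.17 = 0.0289
  w_2·f_2 = 0.38 × 0.15 = 0.057
  w_3·f_3 = 0.45 × 0.09 = 0.0405
Evidence: 0.0289 + 0.057 + 0.0405 = 0.1264
So the posterior for Language 3 is 0.0405 / 0.1264 ≈ 0.320.

0.320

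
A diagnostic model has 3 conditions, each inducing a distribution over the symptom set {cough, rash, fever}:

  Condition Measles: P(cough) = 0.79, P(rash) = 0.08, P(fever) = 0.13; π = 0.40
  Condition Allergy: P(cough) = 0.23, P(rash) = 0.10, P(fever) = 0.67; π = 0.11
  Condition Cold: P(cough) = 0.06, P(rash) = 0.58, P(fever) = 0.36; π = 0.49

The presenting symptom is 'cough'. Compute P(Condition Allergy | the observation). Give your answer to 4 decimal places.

Posterior ∝ prior × likelihood, so P(k | x) ∝ π_k f_k(x); normalise over all components.
Evaluate each component's likelihood at the observed value:
  f_Measles = 0.79
  f_Allergy = 0.23
  f_Cold = 0.06
Unnormalised posteriors:
  π_Measles·f_Measles = 0.40 × 0.79 = 0.316
  π_Allergy·f_Allergy = 0.11 × 0.23 = 0.0253
  π_Cold·f_Cold = 0.49 × 0.06 = 0.0294
Normaliser: 0.316 + 0.0253 + 0.0294 = 0.3707
P(Condition Allergy | the observation) = 0.0253 / 0.3707 ≈ 0.0682

0.0682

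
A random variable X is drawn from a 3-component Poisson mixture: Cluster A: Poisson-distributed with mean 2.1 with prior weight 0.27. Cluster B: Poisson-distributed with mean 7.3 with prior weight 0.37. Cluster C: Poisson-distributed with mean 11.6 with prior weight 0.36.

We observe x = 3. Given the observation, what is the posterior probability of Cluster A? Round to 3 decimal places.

Apply Bayes' rule: the posterior for each component is proportional to its prior times its likelihood at x.
Poisson probabilities:
  L_A = e^(−2.1)·2.1^3/3! = 0.189011
  L_B = e^(−7.3)·7.3^3/3! = 0.0437993
  L_C = e^(−11.6)·11.6^3/3! = 0.00238455
Multiply by the mixture weights:
  w_A·L_A = 0.27 × 0.189011 = 0.0510331
  w_B·L_B = 0.37 × 0.0437993 = 0.0162058
  w_C·L_C = 0.36 × 0.00238455 = 0.000858439
Evidence: 0.0510331 + 0.0162058 + 0.000858439 = 0.0680973
So the posterior for Cluster A is 0.0510331 / 0.0680973 ≈ 0.749.

0.749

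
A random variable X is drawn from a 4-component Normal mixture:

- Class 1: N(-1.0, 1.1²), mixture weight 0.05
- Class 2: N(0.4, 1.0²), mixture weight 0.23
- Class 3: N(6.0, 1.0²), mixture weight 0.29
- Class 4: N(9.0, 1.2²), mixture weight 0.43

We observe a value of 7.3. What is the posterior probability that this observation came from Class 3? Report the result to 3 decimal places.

Posterior ∝ prior × likelihood, so P(k | x) ∝ w_k f_k(x); normalise over all components.
Evaluate each component's likelihood at the observed value:
  L_1 = (1/(1.1·√(2π)))·exp(−(7.3−-1.0)²/(2·1.1²)) = 0.362675·exp(-28.46694) = 1.5721e-13
  L_2 = (1/(1.0·√(2π)))·exp(−(7.3−0.4)²/(2·1.0²)) = 0.398942·exp(-23.80500) = 1.83033e-11
  L_3 = (1/(1.0·√(2π)))·exp(−(7.3−6.0)²/(2·1.0²)) = 0.398942·exp(-0.84500) = 0.171369
  L_4 = (1/(1.2·√(2π)))·exp(−(7.3−9.0)²/(2·1.2²)) = 0.332452·exp(-1.00347) = 0.121878
Weight by the priors:
  w_1·L_1 = 0.05 × 1.5721e-13 = 7.86052e-15
  w_2·L_2 = 0.23 × 1.83033e-11 = 4.20976e-12
  w_3·L_3 = 0.29 × 0.171369 = 0.0496969
  w_4·L_4 = 0.43 × 0.121878 = 0.0524077
Denominator: 7.86052e-15 + 4.20976e-12 + 0.0496969 + 0.0524077 = 0.102105
So the posterior for Class 3 is 0.0496969 / 0.102105 ≈ 0.487.

0.487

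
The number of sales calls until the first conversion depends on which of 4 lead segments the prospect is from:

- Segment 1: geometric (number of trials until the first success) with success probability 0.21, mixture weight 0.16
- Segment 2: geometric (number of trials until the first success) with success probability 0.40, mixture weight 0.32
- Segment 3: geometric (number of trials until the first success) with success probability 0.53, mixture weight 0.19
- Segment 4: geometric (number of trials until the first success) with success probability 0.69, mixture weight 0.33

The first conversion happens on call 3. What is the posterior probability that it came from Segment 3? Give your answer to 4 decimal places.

0.2001

Apply Bayes' rule: the posterior for each component is proportional to its prior times its likelihood at x.
Evaluate each component's likelihood at the observed value:
  f_1 = 0.21·(1−0.21)^2 = 0.21·0.6241 = 0.131061
  f_2 = 0.40·(1−0.40)^2 = 0.40·0.36 = 0.144
  f_3 = 0.53·(1−0.53)^2 = 0.53·0.2209 = 0.117077
  f_4 = 0.69·(1−0.69)^2 = 0.69·0.0961 = 0.066309
Prior × likelihood for each component:
  π_1·f_1 = 0.16 × 0.131061 = 0.0209698
  π_2·f_2 = 0.32 × 0.144 = 0.04608
  π_3·f_3 = 0.19 × 0.117077 = 0.0222446
  π_4·f_4 = 0.33 × 0.066309 = 0.021882
Denominator: 0.0209698 + 0.04608 + 0.0222446 + 0.021882 = 0.111176
So the posterior for Segment 3 is 0.0222446 / 0.111176 ≈ 0.2001.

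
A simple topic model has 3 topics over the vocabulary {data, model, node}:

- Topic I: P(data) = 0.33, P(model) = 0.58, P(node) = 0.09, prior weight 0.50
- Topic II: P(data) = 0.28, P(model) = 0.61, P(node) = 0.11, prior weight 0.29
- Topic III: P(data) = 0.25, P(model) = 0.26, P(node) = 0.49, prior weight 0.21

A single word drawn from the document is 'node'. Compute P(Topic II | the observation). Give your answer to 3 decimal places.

By Bayes' theorem, P(k | x) = π_k f_k(x) / Σ_j π_j f_j(x).
Categorical probabilities:
  p_I = 0.09
  p_II = 0.11
  p_III = 0.49
Multiply by the mixture weights:
  π_I·p_I = 0.50 × 0.09 = 0.045
  π_II·p_II = 0.29 × 0.11 = 0.0319
  π_III·p_III = 0.21 × 0.49 = 0.1029
Denominator: 0.045 + 0.0319 + 0.1029 = 0.1798
P(Topic II | x) ≈ 0.177

0.177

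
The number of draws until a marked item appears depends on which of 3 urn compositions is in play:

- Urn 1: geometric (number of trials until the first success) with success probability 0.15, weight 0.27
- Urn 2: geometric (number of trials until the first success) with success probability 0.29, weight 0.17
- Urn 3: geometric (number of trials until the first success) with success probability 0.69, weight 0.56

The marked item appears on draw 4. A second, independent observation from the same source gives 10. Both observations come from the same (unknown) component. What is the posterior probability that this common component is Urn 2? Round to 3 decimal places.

Apply Bayes' rule: the posterior for each component is proportional to its prior times its likelihood at x.
Since both observations come from the same component, the likelihood for component k is f_k(x₁)·f_k(x₂).
  L_1 = [0.15·(1−0.15)^3 = 0.15·0.614125 = 0.0921187] × [0.0347425] = 0.00320044
  L_2 = [0.29·(1−0.29)^3 = 0.29·0.357911 = 0.103794] × [0.0132961] = 0.00138005
  L_3 = [0.69·(1−0.69)^3 = 0.69·0.029791 = 0.0205558] × [1.82433e-05] = 3.75006e-07
Unnormalised posteriors:
  P(Z=1)·L_1 = 0.27 × 0.00320044 = 0.000864119
  P(Z=2)·L_2 = 0.17 × 0.00138005 = 0.000234609
  P(Z=3)·L_3 = 0.56 × 3.75006e-07 = 2.10004e-07
Denominator: 0.000864119 + 0.000234609 + 2.10004e-07 = 0.00109894
So the posterior for Urn 2 is 0.000234609 / 0.00109894 ≈ 0.213.

0.213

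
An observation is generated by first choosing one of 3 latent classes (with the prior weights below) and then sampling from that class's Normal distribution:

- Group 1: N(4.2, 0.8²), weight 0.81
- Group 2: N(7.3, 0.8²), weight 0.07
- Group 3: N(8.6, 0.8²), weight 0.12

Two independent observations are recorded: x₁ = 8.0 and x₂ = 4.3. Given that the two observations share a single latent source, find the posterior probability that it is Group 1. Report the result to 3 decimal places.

0.193

Apply Bayes' rule: the posterior for each component is proportional to its prior times its likelihood at x.
Since both observations come from the same component, the likelihood for component k is f_k(x₁)·f_k(x₂).
  p_1 = [6.28688e-06] × [0.494797] = 3.11073e-06
  p_2 = [0.340069] × [0.000440745] = 0.000149883
  p_3 = [0.376422] × [2.65644e-07] = 9.99943e-08
Weight by the priors:
  π_1·p_1 = 0.81 × 3.11073e-06 = 2.51969e-06
  π_2·p_2 = 0.07 × 0.000149883 = 1.04918e-05
  π_3·p_3 = 0.12 × 9.99943e-08 = 1.19993e-08
Sum: 2.51969e-06 + 1.04918e-05 + 1.19993e-08 = 1.30235e-05
Responsibility of Group 1: 2.51969e-06 / 1.30235e-05 ≈ 0.193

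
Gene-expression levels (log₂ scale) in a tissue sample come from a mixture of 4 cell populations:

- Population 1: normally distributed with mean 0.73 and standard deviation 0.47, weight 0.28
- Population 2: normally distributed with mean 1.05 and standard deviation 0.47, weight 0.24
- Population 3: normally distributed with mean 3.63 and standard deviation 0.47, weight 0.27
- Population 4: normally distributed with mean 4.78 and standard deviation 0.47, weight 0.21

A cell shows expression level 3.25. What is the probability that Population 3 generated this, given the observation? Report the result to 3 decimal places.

0.995

Posterior ∝ prior × likelihood, so P(k | x) ∝ w_k f_k(x); normalise over all components.
Normal densities:
  f_1 = 4.85619e-07
  f_2 = 1.48264e-05
  f_3 = 0.612161
  f_4 = 0.00424307
Multiply by the mixture weights:
  w_1·f_1 = 0.28 × 4.85619e-07 = 1.35973e-07
  w_2·f_2 = 0.24 × 1.48264e-05 = 3.55834e-06
  w_3·f_3 = 0.27 × 0.612161 = 0.165283
  w_4·f_4 = 0.21 × 0.00424307 = 0.000891045
Denominator: 1.35973e-07 + 3.55834e-06 + 0.165283 + 0.000891045 = 0.166178
P(Population 3 | data) ≈ 0.995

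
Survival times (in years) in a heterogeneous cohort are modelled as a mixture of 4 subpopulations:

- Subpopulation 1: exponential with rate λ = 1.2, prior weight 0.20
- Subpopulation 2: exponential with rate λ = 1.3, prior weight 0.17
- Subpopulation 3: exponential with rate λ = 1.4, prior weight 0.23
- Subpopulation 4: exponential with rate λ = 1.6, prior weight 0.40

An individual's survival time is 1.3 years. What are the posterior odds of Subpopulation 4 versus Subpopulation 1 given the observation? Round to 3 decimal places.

1.585

Since P(k|x) ∝ w_k f_k(x), the posterior odds are w_i f_i(x) / (w_j f_j(x)).
Exponential densities:
  L_1 = 1.2·e^(−1.2·1.3) = 1.2·e^(−1.5600) = 0.252163
  L_2 = 1.3·e^(−1.3·1.3) = 1.3·e^(−1.6900) = 0.239875
  L_3 = 1.4·e^(−1.4·1.3) = 1.4·e^(−1.8200) = 0.226836
  L_4 = 1.6·e^(−1.6·1.3) = 1.6·e^(−2.0800) = 0.199888
Posterior odds = (w_4·L_4) / (w_1·L_1) = (0.40·0.199888) / (0.20·0.252163) = 0.0799553 / 0.0504327 ≈ 1.585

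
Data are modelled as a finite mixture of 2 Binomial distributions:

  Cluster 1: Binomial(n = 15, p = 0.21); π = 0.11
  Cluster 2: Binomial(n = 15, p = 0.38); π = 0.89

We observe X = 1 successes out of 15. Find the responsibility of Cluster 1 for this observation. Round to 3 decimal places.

0.670

The responsibility of component k is P(Z=k) f_k(x) divided by Σ_j P(Z=j) f_j(x).
Binomial probabilities:
  L_1 = C(15,1)·0.21^1·0.79^14 = 15·0.21·0.036879 = 0.116169
  L_2 = C(15,1)·0.38^1·0.62^14 = 15·0.38·0.00124018 = 0.00706901
Unnormalised posteriors:
  P(Z=1)·L_1 = 0.11 × 0.116169 = 0.0127786
  P(Z=2)·L_2 = 0.89 × 0.00706901 = 0.00629142
Marginal: 0.0127786 + 0.00629142 = 0.01907
So the posterior for Cluster 1 is 0.0127786 / 0.01907 ≈ 0.670.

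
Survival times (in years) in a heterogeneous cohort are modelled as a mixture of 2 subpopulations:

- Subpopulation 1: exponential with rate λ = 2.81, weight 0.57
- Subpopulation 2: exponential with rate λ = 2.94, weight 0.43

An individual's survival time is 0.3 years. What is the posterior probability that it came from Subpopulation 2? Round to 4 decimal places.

The responsibility of component k is π_k f_k(x) divided by Σ_j π_j f_j(x).
Exponential densities:
  p_1 = 2.81·e^(−2.81·0.3) = 2.81·e^(−0.8430) = 1.20947
  p_2 = 2.94·e^(−2.94·0.3) = 2.94·e^(−0.8820) = 1.21703
Weight by the priors:
  π_1·p_1 = 0.57 × 1.20947 = 0.689399
  π_2·p_2 = 0.43 × 1.21703 = 0.523321
Evidence: 0.689399 + 0.523321 = 1.21272
P(Subpopulation 2 | the observation) = 0.523321 / 1.21272 ≈ 0.4315

0.4315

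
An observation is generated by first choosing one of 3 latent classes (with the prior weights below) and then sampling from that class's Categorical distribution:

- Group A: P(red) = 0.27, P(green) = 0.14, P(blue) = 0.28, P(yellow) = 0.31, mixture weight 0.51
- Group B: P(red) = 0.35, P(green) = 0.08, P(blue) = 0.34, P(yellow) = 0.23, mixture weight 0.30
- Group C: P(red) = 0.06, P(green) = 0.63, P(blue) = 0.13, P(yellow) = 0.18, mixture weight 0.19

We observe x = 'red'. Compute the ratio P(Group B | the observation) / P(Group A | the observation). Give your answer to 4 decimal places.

Since P(k|x) ∝ w_k f_k(x), the posterior odds are w_i f_i(x) / (w_j f_j(x)).
Evaluate each component's likelihood at the observed value:
  L_A = 0.27
  L_B = 0.35
  L_C = 0.06
Odds = (0.30/0.51) × (0.35/0.27) = 0.588235 × 1.2963 ≈ 0.7625

0.7625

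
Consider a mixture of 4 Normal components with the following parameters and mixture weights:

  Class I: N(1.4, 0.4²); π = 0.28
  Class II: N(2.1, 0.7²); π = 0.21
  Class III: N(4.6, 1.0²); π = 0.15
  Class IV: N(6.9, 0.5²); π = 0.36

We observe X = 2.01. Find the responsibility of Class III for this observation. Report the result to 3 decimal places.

0.010

By Bayes' theorem, P(k | x) = π_k f_k(x) / Σ_j π_j f_j(x).
Evaluate each component's likelihood at the observed value:
  L_I = 0.311779
  L_II = 0.565226
  L_III = 0.0139401
  L_IV = 1.35567e-21
Prior × likelihood for each component:
  π_I·L_I = 0.28 × 0.311779 = 0.0872982
  π_II·L_II = 0.21 × 0.565226 = 0.118698
  π_III·L_III = 0.15 × 0.0139401 = 0.00209101
  π_IV·L_IV = 0.36 × 1.35567e-21 = 4.88041e-22
Normaliser: 0.0872982 + 0.118698 + 0.00209101 + 4.88041e-22 = 0.208087
P(Class III | x) ≈ 0.010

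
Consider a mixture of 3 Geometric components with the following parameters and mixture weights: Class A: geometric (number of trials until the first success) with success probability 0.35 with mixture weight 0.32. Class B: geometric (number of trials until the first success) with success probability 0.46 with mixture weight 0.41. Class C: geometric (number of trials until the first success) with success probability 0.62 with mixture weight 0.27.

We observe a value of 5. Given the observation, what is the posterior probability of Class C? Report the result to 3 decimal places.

Posterior ∝ prior × likelihood, so P(k | x) ∝ π_k f_k(x); normalise over all components.
Evaluate each component's likelihood at the observed value:
  f_A = 0.0624772
  f_B = 0.0391141
  f_C = 0.0129278
Prior × likelihood for each component:
  π_A·f_A = 0.32 × 0.0624772 = 0.0199927
  π_B·f_B = 0.41 × 0.0391141 = 0.0160368
  π_C·f_C = 0.27 × 0.0129278 = 0.00349052
Normaliser: 0.0199927 + 0.0160368 + 0.00349052 = 0.03952
Responsibility of Class C: 0.00349052 / 0.03952 ≈ 0.088

0.088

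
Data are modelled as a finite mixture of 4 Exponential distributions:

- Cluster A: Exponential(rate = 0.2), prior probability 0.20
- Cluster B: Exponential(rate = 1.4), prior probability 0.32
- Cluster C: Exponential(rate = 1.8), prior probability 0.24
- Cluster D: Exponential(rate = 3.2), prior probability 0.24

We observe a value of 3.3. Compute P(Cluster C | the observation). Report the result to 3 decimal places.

By Bayes' theorem, P(k | x) = P(Z=k) f_k(x) / Σ_j P(Z=j) f_j(x).
Exponential densities:
  p_A = 0.2·e^(−0.2·3.3) = 0.2·e^(−0.6600) = 0.10337
  p_B = 1.4·e^(−1.4·3.3) = 1.4·e^(−4.6200) = 0.0137939
  p_C = 1.8·e^(−1.8·3.3) = 1.8·e^(−5.9400) = 0.00473765
  p_D = 3.2·e^(−3.2·3.3) = 3.2·e^(−10.5600) = 8.29851e-05
Weight by the priors:
  P(Z=A)·p_A = 0.20 × 0.10337 = 0.0206741
  P(Z=B)·p_B = 0.32 × 0.0137939 = 0.00441405
  P(Z=C)·p_C = 0.24 × 0.00473765 = 0.00113704
  P(Z=D)·p_D = 0.24 × 8.29851e-05 = 1.99164e-05
Marginal: 0.0206741 + 0.00441405 + 0.00113704 + 1.99164e-05 = 0.0262451
P(Cluster C | x) = 0.00113704 / 0.0262451 ≈ 0.043

0.043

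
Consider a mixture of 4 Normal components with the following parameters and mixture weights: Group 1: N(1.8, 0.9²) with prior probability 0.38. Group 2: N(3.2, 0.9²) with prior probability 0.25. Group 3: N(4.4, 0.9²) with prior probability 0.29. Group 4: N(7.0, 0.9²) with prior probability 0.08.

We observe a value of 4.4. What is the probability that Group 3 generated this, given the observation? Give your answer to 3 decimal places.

0.725

Posterior ∝ prior × likelihood, so P(k | x) ∝ P(Z=k) f_k(x); normalise over all components.
Normal densities:
  p_1 = 0.00683009
  p_2 = 0.182233
  p_3 = 0.443269
  p_4 = 0.00683009
Prior × likelihood for each component:
  P(Z=1)·p_1 = 0.38 × 0.00683009 = 0.00259543
  P(Z=2)·p_2 = 0.25 × 0.182233 = 0.0455584
  P(Z=3)·p_3 = 0.29 × 0.443269 = 0.128548
  P(Z=4)·p_4 = 0.08 × 0.00683009 = 0.000546407
Evidence: 0.00259543 + 0.0455584 + 0.128548 + 0.000546407 = 0.177248
P(Group 3 | the observation) ≈ 0.725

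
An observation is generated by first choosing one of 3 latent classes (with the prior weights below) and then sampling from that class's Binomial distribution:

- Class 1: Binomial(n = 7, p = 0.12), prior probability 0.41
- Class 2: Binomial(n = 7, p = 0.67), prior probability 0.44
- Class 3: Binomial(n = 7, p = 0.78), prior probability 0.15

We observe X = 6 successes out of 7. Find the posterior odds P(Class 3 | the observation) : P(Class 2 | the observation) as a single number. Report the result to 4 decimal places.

0.5658

The posterior odds equal the prior odds times the likelihood ratio: (w_i/w_j)·(f_i(x)/f_j(x)).
Evaluate each component's likelihood at the observed value:
  L_1 = C(7,6)·0.12^6·0.88^1 = 7·2.98598e-06·0.88 = 1.83937e-05
  L_2 = C(7,6)·0.67^6·0.33^1 = 7·0.0904584·0.33 = 0.208959
  L_3 = C(7,6)·0.78^6·0.22^1 = 7·0.2252·0.22 = 0.346807
0.0520211 / 0.0919419 ≈ 0.5658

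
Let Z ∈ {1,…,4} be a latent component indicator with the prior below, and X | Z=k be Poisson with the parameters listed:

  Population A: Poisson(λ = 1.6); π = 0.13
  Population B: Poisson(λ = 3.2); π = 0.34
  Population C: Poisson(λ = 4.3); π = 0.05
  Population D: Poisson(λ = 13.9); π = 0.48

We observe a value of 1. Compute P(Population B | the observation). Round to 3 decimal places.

P(component k | x) = π_k·f_k(x) / marginal(x), where marginal(x) = Σ_j π_j·f_j(x).
Poisson probabilities:
  f_A = 0.323034
  f_B = 0.130439
  f_C = 0.0583448
  f_D = 1.27738e-05
Unnormalised posteriors:
  π_A·f_A = 0.13 × 0.323034 = 0.0419945
  π_B·f_B = 0.34 × 0.130439 = 0.0443493
  π_C·f_C = 0.05 × 0.0583448 = 0.00291724
  π_D·f_D = 0.48 × 1.27738e-05 = 6.13144e-06
Evidence: 0.0419945 + 0.0443493 + 0.00291724 + 6.13144e-06 = 0.0892671
P(Population B | x) = 0.0443493 / 0.0892671 ≈ 0.497

0.497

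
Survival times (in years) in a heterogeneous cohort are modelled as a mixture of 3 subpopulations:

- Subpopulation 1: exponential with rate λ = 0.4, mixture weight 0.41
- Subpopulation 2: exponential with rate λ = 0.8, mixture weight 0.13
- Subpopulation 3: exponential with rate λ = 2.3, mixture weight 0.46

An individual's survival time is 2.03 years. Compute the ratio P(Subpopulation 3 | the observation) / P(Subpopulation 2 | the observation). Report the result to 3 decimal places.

Posterior odds = (w_i f_i(x)) / (w_j f_j(x)); the normalising sum cancels.
Evaluate each component's likelihood at the observed value:
  L_1 = 0.177588
  L_2 = 0.157687
  L_3 = 0.0215778
Odds = (0.46/0.13) × (0.0215778/0.157687) = 3.53846 × 0.136839 ≈ 0.484

0.484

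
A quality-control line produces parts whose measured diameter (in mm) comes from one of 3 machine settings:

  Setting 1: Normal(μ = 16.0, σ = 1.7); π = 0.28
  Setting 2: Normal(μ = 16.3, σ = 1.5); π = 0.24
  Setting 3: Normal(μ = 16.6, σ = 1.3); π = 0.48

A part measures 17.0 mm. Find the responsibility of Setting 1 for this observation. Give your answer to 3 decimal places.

P(component k | x) = π_k·f_k(x) / marginal(x), where marginal(x) = Σ_j π_j·f_j(x).
Component likelihoods at x = 17.0 mm:
  f_1 = 0.197389
  f_2 = 0.238522
  f_3 = 0.29269
Unnormalised posteriors:
  π_1·f_1 = 0.28 × 0.197389 = 0.055269
  π_2·f_2 = 0.24 × 0.238522 = 0.0572453
  π_3·f_3 = 0.48 × 0.29269 = 0.140491
Sum: 0.055269 + 0.0572453 + 0.140491 = 0.253006
So the posterior for Setting 1 is 0.055269 / 0.253006 ≈ 0.218.

0.218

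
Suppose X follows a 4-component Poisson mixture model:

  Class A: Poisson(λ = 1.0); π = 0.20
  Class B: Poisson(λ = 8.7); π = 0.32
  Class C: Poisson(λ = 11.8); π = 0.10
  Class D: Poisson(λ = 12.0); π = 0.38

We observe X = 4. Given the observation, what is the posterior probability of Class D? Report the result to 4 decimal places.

Posterior ∝ prior × likelihood, so P(k | x) ∝ w_k f_k(x); normalise over all components.
Component likelihoods at x = 4:
  f_A = 0.0153283
  f_B = 0.0397653
  f_C = 0.00606236
  f_D = 0.0053086
Multiply by the mixture weights:
  w_A·f_A = 0.20 × 0.0153283 = 0.00306566
  w_B·f_B = 0.32 × 0.0397653 = 0.0127249
  w_C·f_C = 0.10 × 0.00606236 = 0.000606236
  w_D·f_D = 0.38 × 0.0053086 = 0.00201727
Denominator: 0.00306566 + 0.0127249 + 0.000606236 + 0.00201727 = 0.018414
Responsibility of Class D: 0.00201727 / 0.018414 ≈ 0.1096

0.1096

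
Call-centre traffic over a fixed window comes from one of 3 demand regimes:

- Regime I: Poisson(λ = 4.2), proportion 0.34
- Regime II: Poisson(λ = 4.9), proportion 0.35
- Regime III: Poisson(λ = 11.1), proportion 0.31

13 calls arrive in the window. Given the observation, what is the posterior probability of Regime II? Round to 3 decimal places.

0.013

Posterior ∝ prior × likelihood, so P(k | x) ∝ π_k f_k(x); normalise over all components.
Evaluate each component's likelihood at the observed value:
  p_I = 0.000304736
  p_II = 0.0011226
  p_III = 0.0942431
Multiply by the mixture weights:
  π_I·p_I = 0.34 × 0.000304736 = 0.00010361
  π_II·p_II = 0.35 × 0.0011226 = 0.000392911
  π_III·p_III = 0.31 × 0.0942431 = 0.0292154
Sum: 0.00010361 + 0.000392911 + 0.0292154 = 0.0297119
P(Regime II | the observation) = 0.000392911 / 0.0297119 ≈ 0.013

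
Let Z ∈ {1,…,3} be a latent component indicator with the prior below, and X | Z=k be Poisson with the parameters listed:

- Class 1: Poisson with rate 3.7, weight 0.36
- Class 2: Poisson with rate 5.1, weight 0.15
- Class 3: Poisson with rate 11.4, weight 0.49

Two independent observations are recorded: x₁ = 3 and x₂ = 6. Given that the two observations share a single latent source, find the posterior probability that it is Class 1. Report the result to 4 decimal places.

P(component k | x) = P(Z=k)·f_k(x) / marginal(x), where marginal(x) = Σ_j P(Z=j)·f_j(x).
Since both observations come from the same component, the likelihood for component k is f_k(x₁)·f_k(x₂).
  f_1 = [0.20872] × [0.0881025] = 0.0183888
  f_2 = [0.13479] × [0.149] = 0.0200837
  f_3 = [0.00276443] × [0.0341303] = 9.43508e-05
Weight by the priors:
  P(Z=1)·f_1 = 0.36 × 0.0183888 = 0.00661996
  P(Z=2)·f_2 = 0.15 × 0.0200837 = 0.00301256
  P(Z=3)·f_3 = 0.49 × 9.43508e-05 = 4.62319e-05
Marginal: 0.00661996 + 0.00301256 + 4.62319e-05 = 0.00967875
P(Class 1 | data) ≈ 0.6840

0.6840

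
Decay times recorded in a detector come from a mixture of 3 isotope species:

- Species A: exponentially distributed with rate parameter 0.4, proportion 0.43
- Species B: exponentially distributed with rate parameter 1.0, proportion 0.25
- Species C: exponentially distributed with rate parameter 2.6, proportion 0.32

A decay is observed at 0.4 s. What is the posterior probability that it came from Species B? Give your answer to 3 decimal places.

By Bayes' theorem, P(k | x) = π_k f_k(x) / Σ_j π_j f_j(x).
Evaluate each component's likelihood at the observed value:
  f_A = 0.340858
  f_B = 0.67032
  f_C = 0.918982
Weight by the priors:
  π_A·f_A = 0.43 × 0.340858 = 0.146569
  π_B·f_B = 0.25 × 0.67032 = 0.16758
  π_C·f_C = 0.32 × 0.918982 = 0.294074
Marginal: 0.146569 + 0.16758 + 0.294074 = 0.608223
P(Species B | data) = 0.16758 / 0.608223 ≈ 0.276

0.276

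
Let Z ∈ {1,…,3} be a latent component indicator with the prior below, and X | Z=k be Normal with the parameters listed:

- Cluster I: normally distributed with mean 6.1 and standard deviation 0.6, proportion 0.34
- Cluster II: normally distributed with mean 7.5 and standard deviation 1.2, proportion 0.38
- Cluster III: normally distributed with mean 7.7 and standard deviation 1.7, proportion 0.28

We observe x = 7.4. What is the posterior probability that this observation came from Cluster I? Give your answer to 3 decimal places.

0.102

P(component k | x) = π_k·f_k(x) / marginal(x), where marginal(x) = Σ_j π_j·f_j(x).
Normal densities:
  p_I = 0.0635877
  p_II = 0.3313
  p_III = 0.231046
Multiply by the mixture weights:
  π_I·p_I = 0.34 × 0.0635877 = 0.0216198
  π_II·p_II = 0.38 × 0.3313 = 0.125894
  π_III·p_III = 0.28 × 0.231046 = 0.0646929
Normaliser: 0.0216198 + 0.125894 + 0.0646929 = 0.212207
P(Cluster I | the observation) ≈ 0.102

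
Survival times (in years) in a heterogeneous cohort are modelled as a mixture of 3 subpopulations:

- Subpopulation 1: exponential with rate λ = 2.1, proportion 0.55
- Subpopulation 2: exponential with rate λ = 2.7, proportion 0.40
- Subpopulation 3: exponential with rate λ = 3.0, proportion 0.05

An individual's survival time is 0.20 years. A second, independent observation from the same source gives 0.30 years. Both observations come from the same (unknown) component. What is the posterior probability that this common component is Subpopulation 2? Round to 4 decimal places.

0.4433

Apply Bayes' rule: the posterior for each component is proportional to its prior times its likelihood at x.
Since both observations come from the same component, the likelihood for component k is f_k(x₁)·f_k(x₂).
  p_1 = [2.1·e^(−2.1·0.20) = 2.1·e^(−0.4200) = 1.3798] × [1.11844] = 1.54323
  p_2 = [2.7·e^(−2.7·0.20) = 2.7·e^(−0.5400) = 1.57342] × [1.20112] = 1.88986
  p_3 = [3.0·e^(−3.0·0.20) = 3.0·e^(−0.6000) = 1.64643] × [1.21971] = 2.00817
Weight by the priors:
  π_1·p_1 = 0.55 × 1.54323 = 0.848774
  π_2·p_2 = 0.40 × 1.88986 = 0.755945
  π_3·p_3 = 0.05 × 2.00817 = 0.100409
Marginal: 0.848774 + 0.755945 + 0.100409 = 1.70513
So the posterior for Subpopulation 2 is 0.755945 / 1.70513 ≈ 0.4433.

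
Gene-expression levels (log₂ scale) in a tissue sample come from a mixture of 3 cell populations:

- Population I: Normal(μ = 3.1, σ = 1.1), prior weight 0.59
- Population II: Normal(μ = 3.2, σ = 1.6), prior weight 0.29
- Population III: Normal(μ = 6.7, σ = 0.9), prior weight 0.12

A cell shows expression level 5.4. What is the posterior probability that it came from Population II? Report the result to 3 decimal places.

0.396

Posterior ∝ prior × likelihood, so P(k | x) ∝ π_k f_k(x); normalise over all components.
Component likelihoods at x = 5.4:
  p_I = (1/(1.1·√(2π)))·exp(−(5.4−3.1)²/(2·1.1²)) = 0.362675·exp(-2.18595) = 0.0407541
  p_II = (1/(1.6·√(2π)))·exp(−(5.4−3.2)²/(2·1.6²)) = 0.249339·exp(-0.94531) = 0.0968827
  p_III = (1/(0.9·√(2π)))·exp(−(5.4−6.7)²/(2·0.9²)) = 0.443269·exp(-1.04321) = 0.156173
Unnormalised posteriors:
  π_I·p_I = 0.59 × 0.0407541 = 0.0240449
  π_II·p_II = 0.29 × 0.0968827 = 0.028096
  π_III·p_III = 0.12 × 0.156173 = 0.0187408
Denominator: 0.0240449 + 0.028096 + 0.0187408 = 0.0708817
P(Population II | x) ≈ 0.396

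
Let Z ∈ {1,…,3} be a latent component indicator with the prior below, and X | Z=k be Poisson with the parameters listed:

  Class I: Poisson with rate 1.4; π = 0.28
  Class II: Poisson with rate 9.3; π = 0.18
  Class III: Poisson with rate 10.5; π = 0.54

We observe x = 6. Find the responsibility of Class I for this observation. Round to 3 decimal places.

The responsibility of component k is P(Z=k) f_k(x) divided by Σ_j P(Z=j) f_j(x).
Component likelihoods at x = 6:
  f_I = e^(−1.4)·1.4^6/6! = 0.00257883
  f_II = e^(−9.3)·9.3^6/6! = 0.0821536
  f_III = e^(−10.5)·10.5^6/6! = 0.051252
Prior × likelihood for each component:
  P(Z=I)·f_I = 0.28 × 0.00257883 = 0.000722074
  P(Z=II)·f_II = 0.18 × 0.0821536 = 0.0147876
  P(Z=III)·f_III = 0.54 × 0.051252 = 0.0276761
Denominator: 0.000722074 + 0.0147876 + 0.0276761 = 0.0431858
P(Class I | the observation) = 0.000722074 / 0.0431858 ≈ 0.017

0.017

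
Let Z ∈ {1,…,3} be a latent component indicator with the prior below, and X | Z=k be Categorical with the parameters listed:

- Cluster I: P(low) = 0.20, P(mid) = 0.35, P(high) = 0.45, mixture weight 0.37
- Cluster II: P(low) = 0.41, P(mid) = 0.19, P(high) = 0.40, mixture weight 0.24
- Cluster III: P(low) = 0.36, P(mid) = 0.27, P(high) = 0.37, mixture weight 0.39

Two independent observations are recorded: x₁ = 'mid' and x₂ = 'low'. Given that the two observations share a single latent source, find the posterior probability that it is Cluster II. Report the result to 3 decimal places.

The responsibility of component k is π_k f_k(x) divided by Σ_j π_j f_j(x).
Since both observations come from the same component, the likelihood for component k is f_k(x₁)·f_k(x₂).
  L_I = [0.35] × [0.2] = 0.07
  L_II = [0.19] × [0.41] = 0.0779
  L_III = [0.27] × [0.36] = 0.0972
Unnormalised posteriors:
  π_I·L_I = 0.37 × 0.07 = 0.0259
  π_II·L_II = 0.24 × 0.0779 = 0.018696
  π_III·L_III = 0.39 × 0.0972 = 0.037908
Evidence: 0.0259 + 0.018696 + 0.037908 = 0.082504
P(Cluster II | data) = 0.018696 / 0.082504 ≈ 0.227

0.227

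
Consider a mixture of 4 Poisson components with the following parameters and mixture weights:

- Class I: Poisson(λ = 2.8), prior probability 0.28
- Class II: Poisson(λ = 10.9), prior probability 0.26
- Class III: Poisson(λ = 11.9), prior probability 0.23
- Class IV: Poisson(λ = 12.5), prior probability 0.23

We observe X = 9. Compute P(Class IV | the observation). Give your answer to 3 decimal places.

The responsibility of component k is w_k f_k(x) divided by Σ_j w_j f_j(x).
Evaluate each component's likelihood at the observed value:
  L_I = e^(−2.8)·2.8^9/9! = 0.0017727
  L_II = e^(−10.9)·10.9^9/9! = 0.110475
  L_III = e^(−11.9)·11.9^9/9! = 0.0895479
  L_IV = e^(−12.5)·12.5^9/9! = 0.0765149
Weight by the priors:
  w_I·L_I = 0.28 × 0.0017727 = 0.000496355
  w_II·L_II = 0.26 × 0.110475 = 0.0287236
  w_III·L_III = 0.23 × 0.0895479 = 0.020596
  w_IV·L_IV = 0.23 × 0.0765149 = 0.0175984
Marginal: 0.000496355 + 0.0287236 + 0.020596 + 0.0175984 = 0.0674144
P(Class IV | x) = 0.0175984 / 0.0674144 ≈ 0.261

0.261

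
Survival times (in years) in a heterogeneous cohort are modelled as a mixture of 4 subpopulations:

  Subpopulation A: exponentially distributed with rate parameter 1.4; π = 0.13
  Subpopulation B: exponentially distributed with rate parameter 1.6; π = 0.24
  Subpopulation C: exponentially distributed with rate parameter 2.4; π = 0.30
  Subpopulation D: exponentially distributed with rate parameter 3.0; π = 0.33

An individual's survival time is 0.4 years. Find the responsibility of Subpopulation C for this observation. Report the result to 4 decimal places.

By Bayes' theorem, P(k | x) = π_k f_k(x) / Σ_j π_j f_j(x).
Exponential densities:
  L_A = 1.4·e^(−1.4·0.4) = 1.4·e^(−0.5600) = 0.799693
  L_B = 1.6·e^(−1.6·0.4) = 1.6·e^(−0.6400) = 0.843668
  L_C = 2.4·e^(−2.4·0.4) = 2.4·e^(−0.9600) = 0.918943
  L_D = 3.0·e^(−3.0·0.4) = 3.0·e^(−1.2000) = 0.903583
Prior × likelihood for each component:
  π_A·L_A = 0.13 × 0.799693 = 0.10396
  π_B·L_B = 0.24 × 0.843668 = 0.20248
  π_C·L_C = 0.30 × 0.918943 = 0.275683
  π_D·L_D = 0.33 × 0.903583 = 0.298182
Evidence: 0.10396 + 0.20248 + 0.275683 + 0.298182 = 0.880305
P(Subpopulation C | the observation) = 0.275683 / 0.880305 ≈ 0.3132

0.3132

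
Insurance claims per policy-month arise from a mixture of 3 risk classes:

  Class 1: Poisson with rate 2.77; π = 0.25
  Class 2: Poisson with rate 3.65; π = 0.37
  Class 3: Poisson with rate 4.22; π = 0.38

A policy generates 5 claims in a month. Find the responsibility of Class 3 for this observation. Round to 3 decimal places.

0.460

The responsibility of component k is w_k f_k(x) divided by Σ_j w_j f_j(x).
Poisson probabilities:
  f_1 = e^(−2.77)·2.77^5/5! = 0.0851573
  f_2 = e^(−3.65)·3.65^5/5! = 0.140316
  f_3 = e^(−4.22)·4.22^5/5! = 0.16393
Multiply by the mixture weights:
  w_1·f_1 = 0.25 × 0.0851573 = 0.0212893
  w_2·f_2 = 0.37 × 0.140316 = 0.051917
  w_3·f_3 = 0.38 × 0.16393 = 0.0622934
Marginal: 0.0212893 + 0.051917 + 0.0622934 = 0.1355
P(Class 3 | data) = 0.0622934 / 0.1355 ≈ 0.460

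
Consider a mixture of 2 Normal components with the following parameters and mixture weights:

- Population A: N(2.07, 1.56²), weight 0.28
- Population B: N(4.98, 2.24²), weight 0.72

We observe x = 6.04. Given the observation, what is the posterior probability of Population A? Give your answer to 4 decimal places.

Posterior ∝ prior × likelihood, so P(k | x) ∝ P(Z=k) f_k(x); normalise over all components.
Component likelihoods at x = 6.04:
  p_A = 0.0100337
  p_B = 0.159234
Unnormalised posteriors:
  P(Z=A)·p_A = 0.28 × 0.0100337 = 0.00280942
  P(Z=B)·p_B = 0.72 × 0.159234 = 0.114649
Evidence: 0.00280942 + 0.114649 = 0.117458
Responsibility of Population A: 0.00280942 / 0.117458 ≈ 0.0239

0.0239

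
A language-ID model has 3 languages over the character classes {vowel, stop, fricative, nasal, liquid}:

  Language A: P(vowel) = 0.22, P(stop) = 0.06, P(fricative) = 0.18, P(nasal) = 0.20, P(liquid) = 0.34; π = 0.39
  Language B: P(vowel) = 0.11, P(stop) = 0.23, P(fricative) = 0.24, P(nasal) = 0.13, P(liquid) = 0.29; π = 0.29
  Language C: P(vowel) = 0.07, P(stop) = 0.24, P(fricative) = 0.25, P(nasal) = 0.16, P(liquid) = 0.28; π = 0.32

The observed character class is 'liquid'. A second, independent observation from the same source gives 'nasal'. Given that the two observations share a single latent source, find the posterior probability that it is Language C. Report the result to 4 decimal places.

P(component k | x) = P(Z=k)·f_k(x) / marginal(x), where marginal(x) = Σ_j P(Z=j)·f_j(x).
Since both observations come from the same component, the likelihood for component k is f_k(x₁)·f_k(x₂).
  f_A = [P(liquid | comp) = 0.34] × [0.2] = 0.068
  f_B = [P(liquid | comp) = 0.29] × [0.13] = 0.0377
  f_C = [P(liquid | comp) = 0.28] × [0.16] = 0.0448
Unnormalised posteriors:
  P(Z=A)·f_A = 0.39 × 0.068 = 0.02652
  P(Z=B)·f_B = 0.29 × 0.0377 = 0.010933
  P(Z=C)·f_C = 0.32 × 0.0448 = 0.014336
Evidence: 0.02652 + 0.010933 + 0.014336 = 0.051789
P(Language C | x) ≈ 0.2768

0.2768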